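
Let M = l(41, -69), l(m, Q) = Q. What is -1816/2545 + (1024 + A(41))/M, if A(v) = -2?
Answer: -2726294/175605 ≈ -15.525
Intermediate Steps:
M = -69
-1816/2545 + (1024 + A(41))/M = -1816/2545 + (1024 - 2)/(-69) = -1816*1/2545 + 1022*(-1/69) = -1816/2545 - 1022/69 = -2726294/175605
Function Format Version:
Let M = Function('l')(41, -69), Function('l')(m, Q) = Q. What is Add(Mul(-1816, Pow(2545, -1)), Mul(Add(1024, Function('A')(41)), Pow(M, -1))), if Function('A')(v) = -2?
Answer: Rational(-2726294, 175605) ≈ -15.525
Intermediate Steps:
M = -69
Add(Mul(-1816, Pow(2545, -1)), Mul(Add(1024, Function('A')(41)), Pow(M, -1))) = Add(Mul(-1816, Pow(2545, -1)), Mul(Add(1024, -2), Pow(-69, -1))) = Add(Mul(-1816, Rational(1, 2545)), Mul(1022, Rational(-1, 69))) = Add(Rational(-1816, 2545), Rational(-1022, 69)) = Rational(-2726294, 175605)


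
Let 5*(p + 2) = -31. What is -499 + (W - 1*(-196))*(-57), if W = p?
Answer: -56018/5 ≈ -11204.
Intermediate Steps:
p = -41/5 (p = -2 + (⅕)*(-31) = -2 - 31/5 = -41/5 ≈ -8.2000)
W = -41/5 ≈ -8.2000
-499 + (W - 1*(-196))*(-57) = -499 + (-41/5 - 1*(-196))*(-57) = -499 + (-41/5 + 196)*(-57) = -499 + (939/5)*(-57) = -499 - 53523/5 = -56018/5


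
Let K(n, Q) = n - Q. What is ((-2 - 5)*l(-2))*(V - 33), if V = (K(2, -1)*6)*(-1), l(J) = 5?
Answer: 1785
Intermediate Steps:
V = -18 (V = ((2 - 1*(-1))*6)*(-1) = ((2 + 1)*6)*(-1) = (3*6)*(-1) = 18*(-1) = -18)
((-2 - 5)*l(-2))*(V - 33) = ((-2 - 5)*5)*(-18 - 33) = -7*5*(-51) = -35*(-51) = 1785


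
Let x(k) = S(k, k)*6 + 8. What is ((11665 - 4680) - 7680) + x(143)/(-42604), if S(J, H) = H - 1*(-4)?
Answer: -14805335/21302 ≈ -695.02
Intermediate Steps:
S(J, H) = 4 + H (S(J, H) = H + 4 = 4 + H)
x(k) = 32 + 6*k (x(k) = (4 + k)*6 + 8 = (24 + 6*k) + 8 = 32 + 6*k)
((11665 - 4680) - 7680) + x(143)/(-42604) = ((11665 - 4680) - 7680) + (32 + 6*143)/(-42604) = (6985 - 7680) + (32 + 858)*(-1/42604) = -695 + 890*(-1/42604) = -695 - 445/21302 = -14805335/21302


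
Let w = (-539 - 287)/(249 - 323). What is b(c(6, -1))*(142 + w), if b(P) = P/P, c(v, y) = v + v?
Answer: 5667/37 ≈ 153.16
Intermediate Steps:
c(v, y) = 2*v
b(P) = 1
w = 413/37 (w = -826/(-74) = -826*(-1/74) = 413/37 ≈ 11.162)
b(c(6, -1))*(142 + w) = 1*(142 + 413/37) = 1*(5667/37) = 5667/37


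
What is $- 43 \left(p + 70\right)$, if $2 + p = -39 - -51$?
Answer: $-3440$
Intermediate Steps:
$p = 10$ ($p = -2 - -12 = -2 + \left(-39 + 51\right) = -2 + 12 = 10$)
$- 43 \left(p + 70\right) = - 43 \left(10 + 70\right) = \left(-43\right) 80 = -3440$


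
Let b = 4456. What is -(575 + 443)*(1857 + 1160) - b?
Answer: -3075762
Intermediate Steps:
-(575 + 443)*(1857 + 1160) - b = -(575 + 443)*(1857 + 1160) - 1*4456 = -1018*3017 - 4456 = -1*3071306 - 4456 = -3071306 - 4456 = -3075762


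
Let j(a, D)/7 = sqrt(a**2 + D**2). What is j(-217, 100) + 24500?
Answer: 24500 + 7*sqrt(57089) ≈ 26173.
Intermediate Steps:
j(a, D) = 7*sqrt(D**2 + a**2) (j(a, D) = 7*sqrt(a**2 + D**2) = 7*sqrt(D**2 + a**2))
j(-217, 100) + 24500 = 7*sqrt(100**2 + (-217)**2) + 24500 = 7*sqrt(10000 + 47089) + 24500 = 7*sqrt(57089) + 24500 = 24500 + 7*sqrt(57089)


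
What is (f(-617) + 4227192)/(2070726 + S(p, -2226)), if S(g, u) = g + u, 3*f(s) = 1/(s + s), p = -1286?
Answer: 15649064783/7652826228 ≈ 2.0449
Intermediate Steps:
f(s) = 1/(6*s) (f(s) = 1/(3*(s + s)) = 1/(3*((2*s))) = (1/(2*s))/3 = 1/(6*s))
(f(-617) + 4227192)/(2070726 + S(p, -2226)) = ((⅙)/(-617) + 4227192)/(2070726 + (-1286 - 2226)) = ((⅙)*(-1/617) + 4227192)/(2070726 - 3512) = (-1/3702 + 4227192)/2067214 = (15649064783/3702)*(1/2067214) = 15649064783/7652826228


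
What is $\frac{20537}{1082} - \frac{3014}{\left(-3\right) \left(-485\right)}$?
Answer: $\frac{26620187}{1574310} \approx 16.909$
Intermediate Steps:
$\frac{20537}{1082} - \frac{3014}{\left(-3\right) \left(-485\right)} = 20537 \cdot \frac{1}{1082} - \frac{3014}{1455} = \frac{20537}{1082} - \frac{3014}{1455} = \frac{26620187}{1574310}$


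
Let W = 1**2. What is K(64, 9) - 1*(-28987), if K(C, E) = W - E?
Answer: 28979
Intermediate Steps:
W = 1
K(C, E) = 1 - E
K(64, 9) - 1*(-28987) = (1 - 1*9) - 1*(-28987) = (1 - 9) + 28987 = -8 + 28987 = 28979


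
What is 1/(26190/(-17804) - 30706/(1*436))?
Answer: -485159/34881779 ≈ -0.013909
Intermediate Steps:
1/(26190/(-17804) - 30706/(1*436)) = 1/(26190*(-1/17804) - 30706/436) = 1/(-13095/8902 - 30706*1/436) = 1/(-13095/8902 - 15353/218) = 1/(-34881779/485159) = -485159/34881779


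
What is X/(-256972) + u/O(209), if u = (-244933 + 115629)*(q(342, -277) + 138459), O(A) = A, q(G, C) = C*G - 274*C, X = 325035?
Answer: -3974774196169339/53707148 ≈ -7.4008e+7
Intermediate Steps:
q(G, C) = -274*C + C*G
u = -15467732392 (u = (-244933 + 115629)*(-277*(-274 + 342) + 138459) = -129304*(-277*68 + 138459) = -129304*(-18836 + 138459) = -129304*119623 = -15467732392)
X/(-256972) + u/O(209) = 325035/(-256972) - 15467732392/209 = 325035*(-1/256972) - 15467732392*1/209 = -325035/256972 - 15467732392/209 = -3974774196169339/53707148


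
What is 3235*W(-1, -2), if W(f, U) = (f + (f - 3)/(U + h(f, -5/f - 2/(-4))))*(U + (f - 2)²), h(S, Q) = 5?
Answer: -158515/3 ≈ -52838.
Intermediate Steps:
W(f, U) = (U + (-2 + f)²)*(f + (-3 + f)/(5 + U)) (W(f, U) = (f + (f - 3)/(U + 5))*(U + (f - 2)²) = (f + (-3 + f)/(5 + U))*(U + (-2 + f)²) = (U + (-2 + f)²)*(f + (-3 + f)/(5 + U)))
3235*W(-1, -2) = 3235*((-3*(-2) - 3*(-2 - 1)² - 1*(-2)² + 6*(-2)*(-1) + 6*(-1)*(-2 - 1)² - 2*(-1)*(-2 - 1)²)/(5 - 2)) = 3235*((6 - 3*(-3)² - 1*4 + 12 + 6*(-1)*(-3)² - 2*(-1)*(-3)²)/3) = 3235*((6 - 3*9 - 4 + 12 + 6*(-1)*9 - 2*(-1)*9)/3) = 3235*((6 - 27 - 4 + 12 - 54 + 18)/3) = 3235*((⅓)*(-49)) = 3235*(-49/3) = -158515/3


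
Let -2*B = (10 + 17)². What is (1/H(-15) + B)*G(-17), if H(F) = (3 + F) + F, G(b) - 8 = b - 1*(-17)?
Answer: -78740/27 ≈ -2916.3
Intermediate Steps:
G(b) = 25 + b (G(b) = 8 + (b - 1*(-17)) = 8 + (b + 17) = 8 + (17 + b) = 25 + b)
H(F) = 3 + 2*F
B = -729/2 (B = -(10 + 17)²/2 = -½*27² = -½*729 = -729/2 ≈ -364.50)
(1/H(-15) + B)*G(-17) = (1/(3 + 2*(-15)) - 729/2)*(25 - 17) = (1/(3 - 30) - 729/2)*8 = (1/(-27) - 729/2)*8 = (-1/27 - 729/2)*8 = -19685/54*8 = -78740/27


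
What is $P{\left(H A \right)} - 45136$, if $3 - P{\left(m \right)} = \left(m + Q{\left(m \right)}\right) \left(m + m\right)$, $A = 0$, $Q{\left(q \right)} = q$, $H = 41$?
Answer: $-45133$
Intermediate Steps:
$P{\left(m \right)} = 3 - 4 m^{2}$ ($P{\left(m \right)} = 3 - \left(m + m\right) \left(m + m\right) = 3 - 2 m 2 m = 3 - 4 m^{2}$)
$P{\left(H A \right)} - 45136 = \left(3 - 4 \left(41 \cdot 0\right)^{2}\right) - 45136 = \left(3 - 4 \cdot 0^{2}\right) - 45136 = \left(3 - 0\right) - 45136 = \left(3 + 0\right) - 45136 = 3 - 45136 = -45133$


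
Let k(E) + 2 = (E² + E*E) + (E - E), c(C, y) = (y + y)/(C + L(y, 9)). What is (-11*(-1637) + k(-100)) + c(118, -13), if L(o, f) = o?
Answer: 3990499/105 ≈ 38005.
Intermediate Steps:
c(C, y) = 2*y/(C + y) (c(C, y) = (y + y)/(C + y) = (2*y)/(C + y) = 2*y/(C + y))
k(E) = -2 + 2*E² (k(E) = -2 + ((E² + E*E) + (E - E)) = -2 + ((E² + E²) + 0) = -2 + (2*E² + 0) = -2 + 2*E²)
(-11*(-1637) + k(-100)) + c(118, -13) = (-11*(-1637) + (-2 + 2*(-100)²)) + 2*(-13)/(118 - 13) = (18007 + (-2 + 2*10000)) + 2*(-13)/105 = (18007 + (-2 + 20000)) + 2*(-13)*(1/105) = (18007 + 19998) - 26/105 = 38005 - 26/105 = 3990499/105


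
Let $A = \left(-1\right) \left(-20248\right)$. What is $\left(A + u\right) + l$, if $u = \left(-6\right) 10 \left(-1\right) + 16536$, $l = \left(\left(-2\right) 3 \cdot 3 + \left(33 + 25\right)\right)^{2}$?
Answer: $38444$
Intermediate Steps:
$A = 20248$
$l = 1600$ ($l = \left(\left(-6\right) 3 + 58\right)^{2} = \left(-18 + 58\right)^{2} = 40^{2} = 1600$)
$u = 16596$ ($u = \left(-60\right) \left(-1\right) + 16536 = 60 + 16536 = 16596$)
$\left(A + u\right) + l = \left(20248 + 16596\right) + 1600 = 36844 + 1600 = 38444$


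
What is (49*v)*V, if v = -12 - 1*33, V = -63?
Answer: 138915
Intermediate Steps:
v = -45 (v = -12 - 33 = -45)
(49*v)*V = (49*(-45))*(-63) = -2205*(-63) = 138915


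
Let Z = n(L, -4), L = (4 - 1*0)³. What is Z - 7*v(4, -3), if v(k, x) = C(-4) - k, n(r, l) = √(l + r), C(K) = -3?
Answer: 49 + 2*√15 ≈ 56.746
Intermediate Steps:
L = 64 (L = (4 + 0)³ = 4³ = 64)
v(k, x) = -3 - k
Z = 2*√15 (Z = √(-4 + 64) = √60 = 2*√15 ≈ 7.7460)
Z - 7*v(4, -3) = 2*√15 - 7*(-3 - 1*4) = 2*√15 - 7*(-3 - 4) = 2*√15 - 7*(-7) = 2*√15 + 49 = 49 + 2*√15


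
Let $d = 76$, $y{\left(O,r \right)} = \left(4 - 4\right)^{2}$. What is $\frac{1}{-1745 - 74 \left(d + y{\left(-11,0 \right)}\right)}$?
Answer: $- \frac{1}{7369} \approx -0.0001357$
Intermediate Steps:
$y{\left(O,r \right)} = 0$ ($y{\left(O,r \right)} = 0^{2} = 0$)
$\frac{1}{-1745 - 74 \left(d + y{\left(-11,0 \right)}\right)} = \frac{1}{-1745 - 74 \left(76 + 0\right)} = \frac{1}{-1745 - 5624} = \frac{1}{-7369} = - \frac{1}{7369}$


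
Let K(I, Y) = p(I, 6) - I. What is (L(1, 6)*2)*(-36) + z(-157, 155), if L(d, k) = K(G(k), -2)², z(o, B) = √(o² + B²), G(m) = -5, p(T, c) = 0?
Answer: -1800 + √48674 ≈ -1579.4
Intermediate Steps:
K(I, Y) = -I (K(I, Y) = 0 - I = -I)
z(o, B) = √(B² + o²)
L(d, k) = 25 (L(d, k) = (-1*(-5))² = 5² = 25)
(L(1, 6)*2)*(-36) + z(-157, 155) = (25*2)*(-36) + √(155² + (-157)²) = 50*(-36) + √(24025 + 24649) = -1800 + √48674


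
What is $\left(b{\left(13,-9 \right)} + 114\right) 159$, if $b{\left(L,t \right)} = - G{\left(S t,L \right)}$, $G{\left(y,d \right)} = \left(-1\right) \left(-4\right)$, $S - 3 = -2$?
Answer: $17490$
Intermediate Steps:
$S = 1$ ($S = 3 - 2 = 1$)
$G{\left(y,d \right)} = 4$
$b{\left(L,t \right)} = -4$ ($b{\left(L,t \right)} = \left(-1\right) 4 = -4$)
$\left(b{\left(13,-9 \right)} + 114\right) 159 = \left(-4 + 114\right) 159 = 110 \cdot 159 = 17490$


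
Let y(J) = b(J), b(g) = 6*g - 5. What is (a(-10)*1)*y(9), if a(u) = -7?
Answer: -343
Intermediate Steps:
b(g) = -5 + 6*g
y(J) = -5 + 6*J
(a(-10)*1)*y(9) = (-7*1)*(-5 + 6*9) = -7*(-5 + 54) = -7*49 = -343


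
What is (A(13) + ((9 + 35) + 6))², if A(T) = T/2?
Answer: 12769/4 ≈ 3192.3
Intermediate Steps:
A(T) = T/2 (A(T) = T*(½) = T/2)
(A(13) + ((9 + 35) + 6))² = ((½)*13 + ((9 + 35) + 6))² = (13/2 + (44 + 6))² = (13/2 + 50)² = (113/2)² = 12769/4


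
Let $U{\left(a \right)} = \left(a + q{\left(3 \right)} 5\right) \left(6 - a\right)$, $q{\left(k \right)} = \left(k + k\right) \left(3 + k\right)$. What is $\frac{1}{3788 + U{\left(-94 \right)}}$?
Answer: $\frac{1}{12388} \approx 8.0723 \cdot 10^{-5}$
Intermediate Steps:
$q{\left(k \right)} = 2 k \left(3 + k\right)$
$U{\left(a \right)} = \left(6 - a\right) \left(180 + a\right)$ ($U{\left(a \right)} = \left(a + 2 \cdot 3 \left(3 + 3\right) 5\right) \left(6 - a\right) = \left(a + 2 \cdot 3 \cdot 6 \cdot 5\right) \left(6 - a\right) = \left(a + 36 \cdot 5\right) \left(6 - a\right) = \left(a + 180\right) \left(6 - a\right) = \left(180 + a\right) \left(6 - a\right) = \left(6 - a\right) \left(180 + a\right)$)
$\frac{1}{3788 + U{\left(-94 \right)}} = \frac{1}{3788 - -8600} = \frac{1}{3788 + \left(1080 - 8836 + 16356\right)} = \frac{1}{3788 + 8600} = \frac{1}{12388}$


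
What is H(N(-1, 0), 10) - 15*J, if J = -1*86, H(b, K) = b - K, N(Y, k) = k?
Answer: 1280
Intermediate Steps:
J = -86
H(N(-1, 0), 10) - 15*J = (0 - 1*10) - 15*(-86) = (0 - 10) + 1290 = -10 + 1290 = 1280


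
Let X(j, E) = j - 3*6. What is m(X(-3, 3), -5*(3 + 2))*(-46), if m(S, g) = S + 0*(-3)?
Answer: 966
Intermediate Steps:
X(j, E) = -18 + j (X(j, E) = j - 18 = -18 + j)
m(S, g) = S (m(S, g) = S + 0 = S)
m(X(-3, 3), -5*(3 + 2))*(-46) = (-18 - 3)*(-46) = -21*(-46) = 966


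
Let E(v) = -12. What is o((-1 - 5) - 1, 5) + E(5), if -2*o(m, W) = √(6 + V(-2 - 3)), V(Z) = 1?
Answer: -12 - √7/2 ≈ -13.323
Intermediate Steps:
o(m, W) = -√7/2 (o(m, W) = -√(6 + 1)/2 = -√7/2)
o((-1 - 5) - 1, 5) + E(5) = -√7/2 - 12 = -12 - √7/2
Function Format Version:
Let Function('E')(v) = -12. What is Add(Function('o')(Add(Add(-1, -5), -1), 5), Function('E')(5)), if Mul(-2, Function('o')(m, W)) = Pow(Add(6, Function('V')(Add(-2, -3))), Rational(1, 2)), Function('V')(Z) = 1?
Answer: Add(-12, Mul(Rational(-1, 2), Pow(7, Rational(1, 2)))) ≈ -13.323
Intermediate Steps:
Function('o')(m, W) = Mul(Rational(-1, 2), Pow(7, Rational(1, 2))) (Function('o')(m, W) = Mul(Rational(-1, 2), Pow(Add(6, 1), Rational(1, 2))) = Mul(Rational(-1, 2), Pow(7, Rational(1, 2))))
Add(Function('o')(Add(Add(-1, -5), -1), 5), Function('E')(5)) = Add(Mul(Rational(-1, 2), Pow(7, Rational(1, 2))), -12) = Add(-12, Mul(Rational(-1, 2), Pow(7, Rational(1, 2))))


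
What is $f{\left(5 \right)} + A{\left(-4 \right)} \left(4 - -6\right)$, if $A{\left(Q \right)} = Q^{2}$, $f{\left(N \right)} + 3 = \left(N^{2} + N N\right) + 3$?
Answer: $210$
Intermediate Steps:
$f{\left(N \right)} = 2 N^{2}$ ($f{\left(N \right)} = -3 + \left(\left(N^{2} + N N\right) + 3\right) = -3 + \left(\left(N^{2} + N^{2}\right) + 3\right) = -3 + \left(2 N^{2} + 3\right) = -3 + \left(3 + 2 N^{2}\right) = 2 N^{2}$)
$f{\left(5 \right)} + A{\left(-4 \right)} \left(4 - -6\right) = 2 \cdot 5^{2} + \left(-4\right)^{2} \left(4 - -6\right) = 2 \cdot 25 + 16 \left(4 + 6\right) = 50 + 16 \cdot 10 = 50 + 160 = 210$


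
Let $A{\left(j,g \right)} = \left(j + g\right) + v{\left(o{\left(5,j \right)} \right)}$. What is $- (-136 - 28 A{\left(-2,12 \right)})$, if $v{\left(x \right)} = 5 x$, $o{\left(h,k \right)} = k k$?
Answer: $976$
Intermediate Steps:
$o{\left(h,k \right)} = k^{2}$
$A{\left(j,g \right)} = g + j + 5 j^{2}$ ($A{\left(j,g \right)} = \left(j + g\right) + 5 j^{2} = \left(g + j\right) + 5 j^{2} = g + j + 5 j^{2}$)
$- (-136 - 28 A{\left(-2,12 \right)}) = - (-136 - 28 \left(12 - 2 + 5 \left(-2\right)^{2}\right)) = - (-136 - 28 \left(12 - 2 + 5 \cdot 4\right)) = - (-136 - 28 \left(12 - 2 + 20\right)) = - (-136 - 840) = \left(-1\right) \left(-976\right) = 976$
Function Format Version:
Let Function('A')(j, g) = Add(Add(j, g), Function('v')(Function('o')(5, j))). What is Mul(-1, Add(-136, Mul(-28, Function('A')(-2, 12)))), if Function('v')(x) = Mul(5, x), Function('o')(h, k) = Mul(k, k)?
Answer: 976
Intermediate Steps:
Function('o')(h, k) = Pow(k, 2)
Function('A')(j, g) = Add(g, j, Mul(5, Pow(j, 2))) (Function('A')(j, g) = Add(Add(j, g), Mul(5, Pow(j, 2))) = Add(Add(g, j), Mul(5, Pow(j, 2))) = Add(g, j, Mul(5, Pow(j, 2))))
Mul(-1, Add(-136, Mul(-28, Function('A')(-2, 12)))) = Mul(-1, Add(-136, Mul(-28, Add(12, -2, Mul(5, Pow(-2, 2)))))) = Mul(-1, Add(-136, Mul(-28, Add(12, -2, Mul(5, 4))))) = Mul(-1, Add(-136, Mul(-28, Add(12, -2, 20)))) = Mul(-1, Add(-136, Mul(-28, 30))) = Mul(-1, Add(-136, -840)) = Mul(-1, -976) = 976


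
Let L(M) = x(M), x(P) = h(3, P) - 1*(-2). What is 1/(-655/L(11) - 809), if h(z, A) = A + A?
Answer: -24/20071 ≈ -0.0011958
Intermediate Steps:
h(z, A) = 2*A
x(P) = 2 + 2*P (x(P) = 2*P - 1*(-2) = 2*P + 2 = 2 + 2*P)
L(M) = 2 + 2*M
1/(-655/L(11) - 809) = 1/(-655/(2 + 2*11) - 809) = 1/(-655/(2 + 22) - 809) = 1/(-655/24 - 809) = 1/(-20071/24) = -24/20071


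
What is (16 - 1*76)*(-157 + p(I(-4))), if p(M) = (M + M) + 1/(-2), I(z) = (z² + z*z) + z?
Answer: 6090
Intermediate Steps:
I(z) = z + 2*z² (I(z) = (z² + z²) + z = 2*z² + z = z + 2*z²)
p(M) = -½ + 2*M (p(M) = 2*M + 1*(-½) = 2*M - ½ = -½ + 2*M)
(16 - 1*76)*(-157 + p(I(-4))) = (16 - 1*76)*(-157 + (-½ + 2*(-4*(1 + 2*(-4))))) = (16 - 76)*(-157 + (-½ + 2*(-4*(1 - 8)))) = -60*(-157 + (-½ + 2*(-4*(-7)))) = -60*(-157 + (-½ + 2*28)) = -60*(-157 + (-½ + 56)) = -60*(-157 + 111/2) = -60*(-203/2) = 6090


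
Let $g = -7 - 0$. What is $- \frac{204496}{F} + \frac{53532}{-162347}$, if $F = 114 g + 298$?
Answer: $\frac{8293136528}{20293375} \approx 408.66$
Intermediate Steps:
$g = -7$ ($g = -7 + 0 = -7$)
$F = -500$ ($F = 114 \left(-7\right) + 298 = -798 + 298 = -500$)
$- \frac{204496}{F} + \frac{53532}{-162347} = - \frac{204496}{-500} + \frac{53532}{-162347} = \left(-204496\right) \left(- \frac{1}{500}\right) + 53532 \left(- \frac{1}{162347}\right) = \frac{51124}{125} - \frac{53532}{162347} = \frac{8293136528}{20293375}$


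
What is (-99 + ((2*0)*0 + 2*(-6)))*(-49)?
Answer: 5439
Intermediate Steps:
(-99 + ((2*0)*0 + 2*(-6)))*(-49) = (-99 + (0*0 - 12))*(-49) = (-99 + (0 - 12))*(-49) = (-99 - 12)*(-49) = -111*(-49) = 5439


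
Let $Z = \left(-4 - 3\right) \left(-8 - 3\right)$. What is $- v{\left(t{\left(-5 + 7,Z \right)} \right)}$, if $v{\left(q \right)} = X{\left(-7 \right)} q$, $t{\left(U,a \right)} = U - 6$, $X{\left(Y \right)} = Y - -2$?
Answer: $-20$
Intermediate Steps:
$Z = 77$ ($Z = \left(-7\right) \left(-11\right) = 77$)
$X{\left(Y \right)} = 2 + Y$ ($X{\left(Y \right)} = Y + 2 = 2 + Y$)
$t{\left(U,a \right)} = -6 + U$ ($t{\left(U,a \right)} = U - 6 = -6 + U$)
$v{\left(q \right)} = - 5 q$ ($v{\left(q \right)} = \left(2 - 7\right) q = - 5 q$)
$- v{\left(t{\left(-5 + 7,Z \right)} \right)} = - \left(-5\right) \left(-6 + \left(-5 + 7\right)\right) = - \left(-5\right) \left(-6 + 2\right) = - \left(-5\right) \left(-4\right) = \left(-1\right) 20 = -20$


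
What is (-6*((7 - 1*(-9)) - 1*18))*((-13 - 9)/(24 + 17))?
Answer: -264/41 ≈ -6.4390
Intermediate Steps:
(-6*((7 - 1*(-9)) - 1*18))*((-13 - 9)/(24 + 17)) = (-6*((7 + 9) - 18))*(-22/41) = (-6*(16 - 18))*(-22*1/41) = -6*(-2)*(-22/41) = 12*(-22/41) = -264/41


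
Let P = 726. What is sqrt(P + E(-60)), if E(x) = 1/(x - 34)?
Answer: sqrt(6414842)/94 ≈ 26.944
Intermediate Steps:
E(x) = 1/(-34 + x)
sqrt(P + E(-60)) = sqrt(726 + 1/(-34 - 60)) = sqrt(726 + 1/(-94)) = sqrt(726 - 1/94) = sqrt(68243/94) = sqrt(6414842)/94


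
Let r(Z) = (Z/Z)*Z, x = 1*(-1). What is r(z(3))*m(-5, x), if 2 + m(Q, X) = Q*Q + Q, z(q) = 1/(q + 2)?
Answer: 18/5 ≈ 3.6000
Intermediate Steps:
z(q) = 1/(2 + q)
x = -1
r(Z) = Z (r(Z) = 1*Z = Z)
m(Q, X) = -2 + Q + Q² (m(Q, X) = -2 + (Q*Q + Q) = -2 + (Q² + Q) = -2 + (Q + Q²) = -2 + Q + Q²)
r(z(3))*m(-5, x) = (-2 - 5 + (-5)²)/(2 + 3) = (-2 - 5 + 25)/5 = (⅕)*18 = 18/5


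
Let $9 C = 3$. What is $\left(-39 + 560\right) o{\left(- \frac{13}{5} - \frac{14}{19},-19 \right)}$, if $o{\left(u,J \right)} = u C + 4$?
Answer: $\frac{428783}{285} \approx 1504.5$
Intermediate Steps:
$C = \frac{1}{3}$ ($C = \frac{1}{9} \cdot 3 = \frac{1}{3} \approx 0.33333$)
$o{\left(u,J \right)} = 4 + \frac{u}{3}$ ($o{\left(u,J \right)} = u \frac{1}{3} + 4 = \frac{u}{3} + 4 = 4 + \frac{u}{3}$)
$\left(-39 + 560\right) o{\left(- \frac{13}{5} - \frac{14}{19},-19 \right)} = \left(-39 + 560\right) \left(4 + \frac{- \frac{13}{5} - \frac{14}{19}}{3}\right) = 521 \left(4 + \frac{\left(-13\right) \frac{1}{5} - \frac{14}{19}}{3}\right) = 521 \left(4 + \frac{- \frac{13}{5} - \frac{14}{19}}{3}\right) = 521 \left(4 + \frac{1}{3} \left(- \frac{317}{95}\right)\right) = 521 \left(4 - \frac{317}{285}\right) = 521 \cdot \frac{823}{285} = \frac{428783}{285}$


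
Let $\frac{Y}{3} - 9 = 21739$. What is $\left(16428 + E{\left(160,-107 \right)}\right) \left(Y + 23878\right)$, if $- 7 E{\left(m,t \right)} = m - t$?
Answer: $\frac{10224877938}{7} \approx 1.4607 \cdot 10^{9}$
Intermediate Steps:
$Y = 65244$ ($Y = 27 + 3 \cdot 21739 = 27 + 65217 = 65244$)
$E{\left(m,t \right)} = - \frac{m}{7} + \frac{t}{7}$ ($E{\left(m,t \right)} = - \frac{m - t}{7} = - \frac{m}{7} + \frac{t}{7}$)
$\left(16428 + E{\left(160,-107 \right)}\right) \left(Y + 23878\right) = \left(16428 + \left(\left(- \frac{1}{7}\right) 160 + \frac{1}{7} \left(-107\right)\right)\right) \left(65244 + 23878\right) = \left(16428 - \frac{267}{7}\right) 89122 = \frac{114729}{7} \cdot 89122 = \frac{10224877938}{7}$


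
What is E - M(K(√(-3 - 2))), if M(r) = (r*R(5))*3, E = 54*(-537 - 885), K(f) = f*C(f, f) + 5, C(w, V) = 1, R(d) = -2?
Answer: -76758 + 6*I*√5 ≈ -76758.0 + 13.416*I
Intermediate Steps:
K(f) = 5 + f (K(f) = f*1 + 5 = f + 5 = 5 + f)
E = -76788 (E = 54*(-1422) = -76788)
M(r) = -6*r (M(r) = (r*(-2))*3 = -2*r*3 = -6*r)
E - M(K(√(-3 - 2))) = -76788 - (-6)*(5 + √(-3 - 2)) = -76788 - (-6)*(5 + √(-5)) = -76788 - (-6)*(5 + I*√5) = -76788 - (-30 - 6*I*√5) = -76788 + (30 + 6*I*√5) = -76758 + 6*I*√5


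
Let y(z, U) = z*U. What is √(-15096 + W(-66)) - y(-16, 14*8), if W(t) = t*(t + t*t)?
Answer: 1792 + 2*I*√74559 ≈ 1792.0 + 546.11*I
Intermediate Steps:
W(t) = t*(t + t²)
y(z, U) = U*z
√(-15096 + W(-66)) - y(-16, 14*8) = √(-15096 + (-66)²*(1 - 66)) - 14*8*(-16) = √(-15096 + 4356*(-65)) - 112*(-16) = √(-15096 - 283140) - 1*(-1792) = √(-298236) + 1792 = 2*I*√74559 + 1792 = 1792 + 2*I*√74559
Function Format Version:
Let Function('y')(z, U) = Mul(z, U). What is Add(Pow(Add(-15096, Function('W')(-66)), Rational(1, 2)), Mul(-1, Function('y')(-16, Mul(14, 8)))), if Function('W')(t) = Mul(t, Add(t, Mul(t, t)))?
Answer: Add(1792, Mul(2, I, Pow(74559, Rational(1, 2)))) ≈ Add(1792.0, Mul(546.11, I))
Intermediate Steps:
Function('W')(t) = Mul(t, Add(t, Pow(t, 2)))
Function('y')(z, U) = Mul(U, z)
Add(Pow(Add(-15096, Function('W')(-66)), Rational(1, 2)), Mul(-1, Function('y')(-16, Mul(14, 8)))) = Add(Pow(Add(-15096, Mul(Pow(-66, 2), Add(1, -66))), Rational(1, 2)), Mul(-1, Mul(Mul(14, 8), -16))) = Add(Pow(Add(-15096, Mul(4356, -65)), Rational(1, 2)), Mul(-1, Mul(112, -16))) = Add(Pow(Add(-15096, -283140), Rational(1, 2)), Mul(-1, -1792)) = Add(Pow(-298236, Rational(1, 2)), 1792) = Add(Mul(2, I, Pow(74559, Rational(1, 2))), 1792) = Add(1792, Mul(2, I, Pow(74559, Rational(1, 2))))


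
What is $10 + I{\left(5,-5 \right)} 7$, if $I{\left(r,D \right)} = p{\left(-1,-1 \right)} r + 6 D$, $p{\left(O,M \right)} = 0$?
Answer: $-200$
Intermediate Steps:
$I{\left(r,D \right)} = 6 D$ ($I{\left(r,D \right)} = 0 r + 6 D = 0 + 6 D = 6 D$)
$10 + I{\left(5,-5 \right)} 7 = 10 + 6 \left(-5\right) 7 = 10 - 210 = -200$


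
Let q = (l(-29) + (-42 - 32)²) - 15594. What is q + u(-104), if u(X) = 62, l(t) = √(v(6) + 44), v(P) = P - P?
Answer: -10056 + 2*√11 ≈ -10049.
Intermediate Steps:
v(P) = 0
l(t) = 2*√11 (l(t) = √(0 + 44) = √44 = 2*√11)
q = -10118 + 2*√11 (q = (2*√11 + (-42 - 32)²) - 15594 = (2*√11 + (-74)²) - 15594 = (2*√11 + 5476) - 15594 = (5476 + 2*√11) - 15594 = -10118 + 2*√11 ≈ -10111.)
q + u(-104) = (-10118 + 2*√11) + 62 = -10056 + 2*√11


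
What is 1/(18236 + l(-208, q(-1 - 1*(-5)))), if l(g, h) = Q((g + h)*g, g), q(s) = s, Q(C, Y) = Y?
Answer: 1/18028 ≈ 5.5469e-5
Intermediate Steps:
l(g, h) = g
1/(18236 + l(-208, q(-1 - 1*(-5)))) = 1/(18236 - 208) = 1/18028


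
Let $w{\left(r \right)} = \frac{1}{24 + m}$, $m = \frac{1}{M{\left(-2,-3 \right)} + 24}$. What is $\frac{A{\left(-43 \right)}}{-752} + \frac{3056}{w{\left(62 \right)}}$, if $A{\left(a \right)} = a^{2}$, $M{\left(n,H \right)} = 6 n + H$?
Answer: $\frac{498673663}{6768} \approx 73681.0$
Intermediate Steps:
$M{\left(n,H \right)} = H + 6 n$
$m = \frac{1}{9}$ ($m = \frac{1}{\left(-3 + 6 \left(-2\right)\right) + 24} = \frac{1}{\left(-3 - 12\right) + 24} = \frac{1}{-15 + 24} = \frac{1}{9} \approx 0.11111$)
$w{\left(r \right)} = \frac{9}{217}$ ($w{\left(r \right)} = \frac{1}{24 + \frac{1}{9}} = \frac{1}{\frac{217}{9}} = \frac{9}{217}$)
$\frac{A{\left(-43 \right)}}{-752} + \frac{3056}{w{\left(62 \right)}} = \frac{\left(-43\right)^{2}}{-752} + \frac{3056}{\frac{9}{217}} = 1849 \left(- \frac{1}{752}\right) + 3056 \cdot \frac{217}{9} = - \frac{1849}{752} + \frac{663152}{9} = \frac{498673663}{6768}$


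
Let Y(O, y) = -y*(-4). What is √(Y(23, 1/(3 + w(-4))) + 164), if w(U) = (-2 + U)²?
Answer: 80*√39/39 ≈ 12.810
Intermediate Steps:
Y(O, y) = 4*y
√(Y(23, 1/(3 + w(-4))) + 164) = √(4/(3 + (-2 - 4)²) + 164) = √(4/(3 + (-6)²) + 164) = √(4/(3 + 36) + 164) = √(4/39 + 164) = √(6400/39) = 80*√39/39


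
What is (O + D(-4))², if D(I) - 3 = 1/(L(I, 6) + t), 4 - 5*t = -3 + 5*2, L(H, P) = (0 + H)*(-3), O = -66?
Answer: 12859396/3249 ≈ 3958.0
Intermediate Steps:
L(H, P) = -3*H (L(H, P) = H*(-3) = -3*H)
t = -⅗ (t = ⅘ - (-3 + 5*2)/5 = ⅘ - (-3 + 10)/5 = ⅘ - ⅕*7 = ⅘ - 7/5 = -⅗ ≈ -0.60000)
D(I) = 3 + 1/(-⅗ - 3*I) (D(I) = 3 + 1/(-3*I - ⅗) = 3 + 1/(-⅗ - 3*I))
(O + D(-4))² = (-66 + (4 + 45*(-4))/(3*(1 + 5*(-4))))² = (-66 + (4 - 180)/(3*(1 - 20)))² = (-66 + (⅓)*(-176)/(-19))² = (-66 + (⅓)*(-1/19)*(-176))² = (-66 + 176/57)² = (-3586/57)² = 12859396/3249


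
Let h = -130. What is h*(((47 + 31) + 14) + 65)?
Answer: -20410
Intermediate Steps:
h*(((47 + 31) + 14) + 65) = -130*(((47 + 31) + 14) + 65) = -130*((78 + 14) + 65) = -130*(92 + 65) = -130*157 = -20410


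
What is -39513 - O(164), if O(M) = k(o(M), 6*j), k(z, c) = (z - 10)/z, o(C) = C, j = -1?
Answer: -3240143/82 ≈ -39514.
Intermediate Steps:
k(z, c) = (-10 + z)/z
O(M) = (-10 + M)/M
-39513 - O(164) = -39513 - (-10 + 164)/164 = -39513 - 154/164 = -39513 - 1*77/82 = -39513 - 77/82 = -3240143/82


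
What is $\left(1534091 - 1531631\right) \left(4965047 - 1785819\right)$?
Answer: $7820900880$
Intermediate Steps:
$\left(1534091 - 1531631\right) \left(4965047 - 1785819\right) = 2460 \cdot 3179228 = 7820900880$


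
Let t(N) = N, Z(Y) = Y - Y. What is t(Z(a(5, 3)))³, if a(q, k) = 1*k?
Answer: 0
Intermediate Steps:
a(q, k) = k
Z(Y) = 0
t(Z(a(5, 3)))³ = 0³ = 0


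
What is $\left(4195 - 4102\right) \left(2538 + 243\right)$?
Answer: $258633$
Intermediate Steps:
$\left(4195 - 4102\right) \left(2538 + 243\right) = 93 \cdot 2781 = 258633$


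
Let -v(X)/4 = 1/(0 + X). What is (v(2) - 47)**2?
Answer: 2401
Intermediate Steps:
v(X) = -4/X (v(X) = -4/(0 + X) = -4/X)
(v(2) - 47)**2 = (-4/2 - 47)**2 = (-4*1/2 - 47)**2 = (-2 - 47)**2 = (-49)**2 = 2401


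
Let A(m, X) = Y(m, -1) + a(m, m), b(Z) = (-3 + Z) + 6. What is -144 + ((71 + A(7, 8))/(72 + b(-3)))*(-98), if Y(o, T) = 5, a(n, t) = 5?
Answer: -1017/4 ≈ -254.25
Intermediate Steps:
b(Z) = 3 + Z
A(m, X) = 10 (A(m, X) = 5 + 5 = 10)
-144 + ((71 + A(7, 8))/(72 + b(-3)))*(-98) = -144 + ((71 + 10)/(72 + (3 - 3)))*(-98) = -144 + (81/(72 + 0))*(-98) = -144 + (81/72)*(-98) = -144 + (81*(1/72))*(-98) = -144 + (9/8)*(-98) = -144 - 441/4 = -1017/4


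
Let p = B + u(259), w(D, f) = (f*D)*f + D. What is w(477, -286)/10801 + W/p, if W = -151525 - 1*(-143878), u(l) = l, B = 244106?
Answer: 3178115969146/879795455 ≈ 3612.3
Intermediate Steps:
w(D, f) = D + D*f² (w(D, f) = (D*f)*f + D = D*f² + D = D + D*f²)
W = -7647 (W = -151525 + 143878 = -7647)
p = 244365 (p = 244106 + 259 = 244365)
w(477, -286)/10801 + W/p = (477*(1 + (-286)²))/10801 - 7647/244365 = (477*(1 + 81796))*(1/10801) - 7647*1/244365 = (477*81797)*(1/10801) - 2549/81455 = 39017169*(1/10801) - 2549/81455 = 39017169/10801 - 2549/81455 = 3178115969146/879795455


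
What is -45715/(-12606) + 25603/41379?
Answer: 738130801/173874558 ≈ 4.2452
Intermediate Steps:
-45715/(-12606) + 25603/41379 = -45715*(-1/12606) + 25603*(1/41379) = 45715/12606 + 25603/41379 = 738130801/173874558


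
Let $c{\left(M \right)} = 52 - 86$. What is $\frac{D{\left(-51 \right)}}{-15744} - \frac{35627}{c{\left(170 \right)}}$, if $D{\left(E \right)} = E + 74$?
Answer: $\frac{280455353}{267648} \approx 1047.9$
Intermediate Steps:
$D{\left(E \right)} = 74 + E$
$c{\left(M \right)} = -34$
$\frac{D{\left(-51 \right)}}{-15744} - \frac{35627}{c{\left(170 \right)}} = \frac{74 - 51}{-15744} - \frac{35627}{-34} = 23 \left(- \frac{1}{15744}\right) - - \frac{35627}{34} = - \frac{23}{15744} + \frac{35627}{34} = \frac{280455353}{267648}$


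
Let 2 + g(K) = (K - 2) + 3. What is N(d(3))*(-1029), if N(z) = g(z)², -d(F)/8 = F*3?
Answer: -5483541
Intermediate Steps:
d(F) = -24*F (d(F) = -8*F*3 = -24*F)
g(K) = -1 + K (g(K) = -2 + ((K - 2) + 3) = -2 + ((-2 + K) + 3) = -2 + (1 + K) = -1 + K)
N(z) = (-1 + z)²
N(d(3))*(-1029) = (-1 - 24*3)²*(-1029) = (-1 - 72)²*(-1029) = (-73)²*(-1029) = 5329*(-1029) = -5483541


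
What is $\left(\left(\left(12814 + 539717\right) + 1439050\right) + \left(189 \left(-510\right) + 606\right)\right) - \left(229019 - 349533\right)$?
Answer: $2016311$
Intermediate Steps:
$\left(\left(\left(12814 + 539717\right) + 1439050\right) + \left(189 \left(-510\right) + 606\right)\right) - \left(229019 - 349533\right) = \left(\left(552531 + 1439050\right) + \left(-96390 + 606\right)\right) - -120514 = \left(1991581 - 95784\right) - -120514 = 1895797 + \left(-228452 + 348966\right) = 1895797 + 120514 = 2016311$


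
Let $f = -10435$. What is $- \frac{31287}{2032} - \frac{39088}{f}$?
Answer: $- \frac{247053029}{21203920} \approx -11.651$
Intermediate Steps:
$- \frac{31287}{2032} - \frac{39088}{f} = - \frac{31287}{2032} - \frac{39088}{-10435} = \left(-31287\right) \frac{1}{2032} - - \frac{39088}{10435} = - \frac{31287}{2032} + \frac{39088}{10435} = - \frac{247053029}{21203920}$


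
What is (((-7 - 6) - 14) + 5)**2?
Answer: 484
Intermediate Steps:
(((-7 - 6) - 14) + 5)**2 = ((-13 - 14) + 5)**2 = (-27 + 5)**2 = (-22)**2 = 484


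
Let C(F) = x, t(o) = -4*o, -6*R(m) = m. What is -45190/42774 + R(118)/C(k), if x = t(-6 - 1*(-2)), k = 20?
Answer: -782131/342192 ≈ -2.2856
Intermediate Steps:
R(m) = -m/6
x = 16 (x = -4*(-6 - 1*(-2)) = -4*(-6 + 2) = -4*(-4) = 16)
C(F) = 16
-45190/42774 + R(118)/C(k) = -45190/42774 - ⅙*118/16 = -45190*1/42774 - 59/3*1/16 = -22595/21387 - 59/48 = -782131/342192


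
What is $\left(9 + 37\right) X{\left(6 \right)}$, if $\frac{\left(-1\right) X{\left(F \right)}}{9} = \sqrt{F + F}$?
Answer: $- 828 \sqrt{3} \approx -1434.1$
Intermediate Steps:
$X{\left(F \right)} = - 9 \sqrt{2} \sqrt{F}$ ($X{\left(F \right)} = - 9 \sqrt{F + F} = - 9 \sqrt{2 F} = - 9 \sqrt{2} \sqrt{F}$)
$\left(9 + 37\right) X{\left(6 \right)} = \left(9 + 37\right) \left(- 9 \sqrt{2} \sqrt{6}\right) = 46 \left(- 18 \sqrt{3}\right) = - 828 \sqrt{3}$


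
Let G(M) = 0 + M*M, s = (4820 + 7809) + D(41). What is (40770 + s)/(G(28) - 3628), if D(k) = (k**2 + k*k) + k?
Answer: -9467/474 ≈ -19.973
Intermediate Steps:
D(k) = k + 2*k**2 (D(k) = (k**2 + k**2) + k = 2*k**2 + k = k + 2*k**2)
s = 16032 (s = (4820 + 7809) + 41*(1 + 2*41) = 12629 + 41*(1 + 82) = 12629 + 41*83 = 12629 + 3403 = 16032)
G(M) = M**2 (G(M) = 0 + M**2 = M**2)
(40770 + s)/(G(28) - 3628) = (40770 + 16032)/(28**2 - 3628) = 56802/(784 - 3628) = 56802/(-2844) = 56802*(-1/2844) = -9467/474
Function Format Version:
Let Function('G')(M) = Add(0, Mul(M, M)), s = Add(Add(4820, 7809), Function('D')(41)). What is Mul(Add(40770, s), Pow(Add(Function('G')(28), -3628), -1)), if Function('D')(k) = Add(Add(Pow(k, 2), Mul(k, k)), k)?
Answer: Rational(-9467, 474) ≈ -19.973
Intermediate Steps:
Function('D')(k) = Add(k, Mul(2, Pow(k, 2))) (Function('D')(k) = Add(Add(Pow(k, 2), Pow(k, 2)), k) = Add(Mul(2, Pow(k, 2)), k) = Add(k, Mul(2, Pow(k, 2))))
s = 16032 (s = Add(Add(4820, 7809), Mul(41, Add(1, Mul(2, 41)))) = Add(12629, Mul(41, Add(1, 82))) = Add(12629, Mul(41, 83)) = Add(12629, 3403) = 16032)
Function('G')(M) = Pow(M, 2) (Function('G')(M) = Add(0, Pow(M, 2)) = Pow(M, 2))
Mul(Add(40770, s), Pow(Add(Function('G')(28), -3628), -1)) = Mul(Add(40770, 16032), Pow(Add(Pow(28, 2), -3628), -1)) = Mul(56802, Pow(Add(784, -3628), -1)) = Mul(56802, Pow(-2844, -1)) = Mul(56802, Rational(-1, 2844)) = Rational(-9467, 474)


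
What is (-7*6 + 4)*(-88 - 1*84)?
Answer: 6536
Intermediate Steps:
(-7*6 + 4)*(-88 - 1*84) = (-42 + 4)*(-88 - 84) = -38*(-172) = 6536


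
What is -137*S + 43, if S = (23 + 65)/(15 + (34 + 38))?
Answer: -8315/87 ≈ -95.575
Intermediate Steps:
S = 88/87 (S = 88/(15 + 72) = 88/87 ≈ 1.0115)
-137*S + 43 = -137*88/87 + 43 = -12056/87 + 43 = -8315/87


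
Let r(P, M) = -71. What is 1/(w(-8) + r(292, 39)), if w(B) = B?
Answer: -1/79 ≈ -0.012658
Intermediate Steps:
1/(w(-8) + r(292, 39)) = 1/(-8 - 71) = 1/(-79) = -1/79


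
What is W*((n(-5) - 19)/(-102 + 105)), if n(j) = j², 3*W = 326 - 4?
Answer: 644/3 ≈ 214.67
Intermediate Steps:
W = 322/3 (W = (326 - 4)/3 = (⅓)*322 = 322/3 ≈ 107.33)
W*((n(-5) - 19)/(-102 + 105)) = 322*(((-5)² - 19)/(-102 + 105))/3 = 322*((25 - 19)/3)/3 = 322*(6*(⅓))/3 = (322/3)*2 = 644/3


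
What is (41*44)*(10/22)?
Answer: 820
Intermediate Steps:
(41*44)*(10/22) = 1804*(10*(1/22)) = 1804*(5/11) = 820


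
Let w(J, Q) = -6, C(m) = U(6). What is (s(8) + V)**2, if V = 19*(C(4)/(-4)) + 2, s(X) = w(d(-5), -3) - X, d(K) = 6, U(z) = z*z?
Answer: 33489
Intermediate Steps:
U(z) = z**2
C(m) = 36 (C(m) = 6**2 = 36)
s(X) = -6 - X
V = -169 (V = 19*(36/(-4)) + 2 = 19*(36*(-1/4)) + 2 = 19*(-9) + 2 = -171 + 2 = -169)
(s(8) + V)**2 = ((-6 - 1*8) - 169)**2 = ((-6 - 8) - 169)**2 = (-14 - 169)**2 = (-183)**2 = 33489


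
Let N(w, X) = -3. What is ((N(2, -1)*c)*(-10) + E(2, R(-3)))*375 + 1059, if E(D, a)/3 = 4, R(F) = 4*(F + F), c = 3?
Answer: 39309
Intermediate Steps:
R(F) = 8*F (R(F) = 4*(2*F) = 8*F)
E(D, a) = 12 (E(D, a) = 3*4 = 12)
((N(2, -1)*c)*(-10) + E(2, R(-3)))*375 + 1059 = (-3*3*(-10) + 12)*375 + 1059 = (-9*(-10) + 12)*375 + 1059 = (90 + 12)*375 + 1059 = 102*375 + 1059 = 38250 + 1059 = 39309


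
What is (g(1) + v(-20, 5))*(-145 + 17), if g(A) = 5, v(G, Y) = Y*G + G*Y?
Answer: 24960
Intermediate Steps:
v(G, Y) = 2*G*Y (v(G, Y) = G*Y + G*Y = 2*G*Y)
(g(1) + v(-20, 5))*(-145 + 17) = (5 + 2*(-20)*5)*(-145 + 17) = (5 - 200)*(-128) = -195*(-128) = 24960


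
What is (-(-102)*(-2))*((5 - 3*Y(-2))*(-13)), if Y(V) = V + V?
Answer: 45084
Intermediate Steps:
Y(V) = 2*V
(-(-102)*(-2))*((5 - 3*Y(-2))*(-13)) = (-(-102)*(-2))*((5 - 6*(-2))*(-13)) = (-34*6)*((5 - 3*(-4))*(-13)) = -204*(5 + 12)*(-13) = -3468*(-13) = -204*(-221) = 45084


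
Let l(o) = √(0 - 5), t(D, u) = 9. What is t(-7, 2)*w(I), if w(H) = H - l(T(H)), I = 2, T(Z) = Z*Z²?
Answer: 18 - 9*I*√5 ≈ 18.0 - 20.125*I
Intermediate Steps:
T(Z) = Z³
l(o) = I*√5 (l(o) = √(-5) = I*√5)
w(H) = H - I*√5
t(-7, 2)*w(I) = 9*(2 - I*√5) = 18 - 9*I*√5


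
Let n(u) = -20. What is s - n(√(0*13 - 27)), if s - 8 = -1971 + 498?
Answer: -1445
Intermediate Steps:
s = -1465 (s = 8 + (-1971 + 498) = 8 - 1473 = -1465)
s - n(√(0*13 - 27)) = -1465 - 1*(-20) = -1465 + 20 = -1445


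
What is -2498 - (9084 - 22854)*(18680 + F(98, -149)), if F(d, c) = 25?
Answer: 257565352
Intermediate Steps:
-2498 - (9084 - 22854)*(18680 + F(98, -149)) = -2498 - (9084 - 22854)*(18680 + 25) = -2498 - (-13770)*18705 = -2498 - 1*(-257567850) = -2498 + 257567850 = 257565352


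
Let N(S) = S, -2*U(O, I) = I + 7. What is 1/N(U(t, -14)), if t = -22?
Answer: 2/7 ≈ 0.28571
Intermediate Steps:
U(O, I) = -7/2 - I/2 (U(O, I) = -(I + 7)/2 = -(7 + I)/2 = -7/2 - I/2)
1/N(U(t, -14)) = 1/(-7/2 - ½*(-14)) = 1/(-7/2 + 7) = 1/(7/2) = 2/7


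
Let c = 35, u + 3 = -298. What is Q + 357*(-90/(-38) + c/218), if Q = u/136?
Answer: 253667729/281656 ≈ 900.63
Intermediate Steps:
u = -301 (u = -3 - 298 = -301)
Q = -301/136 ≈ -2.2132
Q + 357*(-90/(-38) + c/218) = -301/136 + 357*(-90/(-38) + 35/218) = -301/136 + 357*(-90*(-1/38) + 35*(1/218)) = -301/136 + 357*(45/19 + 35/218) = -301/136 + 357*(10475/4142) = -301/136 + 3739575/4142 = 253667729/281656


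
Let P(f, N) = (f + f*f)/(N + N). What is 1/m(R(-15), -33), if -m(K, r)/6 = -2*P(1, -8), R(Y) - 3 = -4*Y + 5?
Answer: -⅔ ≈ -0.66667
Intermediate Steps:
P(f, N) = (f + f²)/(2*N) (P(f, N) = (f + f²)/((2*N)) = (f + f²)*(1/(2*N)) = (f + f²)/(2*N))
R(Y) = 8 - 4*Y (R(Y) = 3 + (-4*Y + 5) = 3 + (5 - 4*Y) = 8 - 4*Y)
m(K, r) = -3/2 (m(K, r) = -(-12)*(½)*1*(1 + 1)/(-8) = -(-12)*(½)*1*(-⅛)*2 = -(-12)*(-1)/8 = -6*¼ = -3/2)
1/m(R(-15), -33) = 1/(-3/2) = -⅔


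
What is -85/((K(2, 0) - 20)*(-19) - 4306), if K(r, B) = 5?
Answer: 85/4021 ≈ 0.021139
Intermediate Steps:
-85/((K(2, 0) - 20)*(-19) - 4306) = -85/((5 - 20)*(-19) - 4306) = -85/(-15*(-19) - 4306) = -85/(285 - 4306) = -85/(-4021) = -85*(-1/4021) = 85/4021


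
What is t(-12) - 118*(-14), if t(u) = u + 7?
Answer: 1647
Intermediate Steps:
t(u) = 7 + u
t(-12) - 118*(-14) = (7 - 12) - 118*(-14) = -5 + 1652 = 1647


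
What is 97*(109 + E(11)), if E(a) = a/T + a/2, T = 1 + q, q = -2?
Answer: 20079/2 ≈ 10040.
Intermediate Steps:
T = -1 (T = 1 - 2 = -1)
E(a) = -a/2 (E(a) = a/(-1) + a/2 = a*(-1) + a*(½) = -a + a/2 = -a/2)
97*(109 + E(11)) = 97*(109 - ½*11) = 97*(109 - 11/2) = 97*(207/2) = 20079/2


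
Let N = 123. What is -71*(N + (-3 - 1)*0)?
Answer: -8733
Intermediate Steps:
-71*(N + (-3 - 1)*0) = -71*(123 + (-3 - 1)*0) = -71*(123 - 4*0) = -71*(123 + 0) = -71*123 = -8733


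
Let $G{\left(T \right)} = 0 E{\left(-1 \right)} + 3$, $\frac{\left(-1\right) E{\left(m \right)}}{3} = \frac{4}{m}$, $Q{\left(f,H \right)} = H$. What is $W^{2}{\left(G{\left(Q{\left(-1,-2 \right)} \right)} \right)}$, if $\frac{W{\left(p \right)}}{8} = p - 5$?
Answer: $256$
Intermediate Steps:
$E{\left(m \right)} = - \frac{12}{m}$ ($E{\left(m \right)} = - 3 \frac{4}{m} = - \frac{12}{m}$)
$G{\left(T \right)} = 3$ ($G{\left(T \right)} = 0 \left(- \frac{12}{-1}\right) + 3 = 0 \left(\left(-12\right) \left(-1\right)\right) + 3 = 0 \cdot 12 + 3 = 0 + 3 = 3$)
$W{\left(p \right)} = -40 + 8 p$ ($W{\left(p \right)} = 8 \left(p - 5\right) = 8 \left(-5 + p\right) = -40 + 8 p$)
$W^{2}{\left(G{\left(Q{\left(-1,-2 \right)} \right)} \right)} = \left(-40 + 8 \cdot 3\right)^{2} = \left(-40 + 24\right)^{2} = \left(-16\right)^{2} = 256$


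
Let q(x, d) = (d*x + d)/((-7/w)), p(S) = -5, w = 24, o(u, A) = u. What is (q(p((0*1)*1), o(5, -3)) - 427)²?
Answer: 6295081/49 ≈ 1.2847e+5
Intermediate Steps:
q(x, d) = -24*d/7 - 24*d*x/7 (q(x, d) = (d*x + d)/((-7/24)) = (d + d*x)/((-7*1/24)) = (d + d*x)/(-7/24) = (d + d*x)*(-24/7) = -24*d/7 - 24*d*x/7)
(q(p((0*1)*1), o(5, -3)) - 427)² = (-24/7*5*(1 - 5) - 427)² = (-24/7*5*(-4) - 427)² = (480/7 - 427)² = (-2509/7)² = 6295081/49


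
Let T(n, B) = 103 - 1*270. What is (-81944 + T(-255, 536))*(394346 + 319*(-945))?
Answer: -7627372901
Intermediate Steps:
T(n, B) = -167 (T(n, B) = 103 - 270 = -167)
(-81944 + T(-255, 536))*(394346 + 319*(-945)) = (-81944 - 167)*(394346 + 319*(-945)) = -82111*(394346 - 301455) = -82111*92891 = -7627372901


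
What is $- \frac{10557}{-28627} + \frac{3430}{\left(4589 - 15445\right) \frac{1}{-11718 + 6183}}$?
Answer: $\frac{271799816571}{155387356} \approx 1749.2$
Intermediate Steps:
$- \frac{10557}{-28627} + \frac{3430}{\left(4589 - 15445\right) \frac{1}{-11718 + 6183}} = \left(-10557\right) \left(- \frac{1}{28627}\right) + \frac{3430}{\left(-10856\right) \frac{1}{-5535}} = \frac{10557}{28627} + \frac{3430}{\left(-10856\right) \left(- \frac{1}{5535}\right)} = \frac{10557}{28627} + \frac{3430}{\frac{10856}{5535}} = \frac{10557}{28627} + 3430 \cdot \frac{5535}{10856} = \frac{10557}{28627} + \frac{9492525}{5428} = \frac{271799816571}{155387356}$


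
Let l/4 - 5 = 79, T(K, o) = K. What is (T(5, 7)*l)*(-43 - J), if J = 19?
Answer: -104160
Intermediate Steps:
l = 336 (l = 20 + 4*79 = 20 + 316 = 336)
(T(5, 7)*l)*(-43 - J) = (5*336)*(-43 - 1*19) = 1680*(-43 - 19) = 1680*(-62) = -104160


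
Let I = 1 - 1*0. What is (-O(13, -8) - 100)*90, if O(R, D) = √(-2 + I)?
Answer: -9000 - 90*I ≈ -9000.0 - 90.0*I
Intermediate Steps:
I = 1 (I = 1 + 0 = 1)
O(R, D) = I (O(R, D) = √(-2 + 1) = √(-1) = I)
(-O(13, -8) - 100)*90 = (-I - 100)*90 = (-100 - I)*90 = -9000 - 90*I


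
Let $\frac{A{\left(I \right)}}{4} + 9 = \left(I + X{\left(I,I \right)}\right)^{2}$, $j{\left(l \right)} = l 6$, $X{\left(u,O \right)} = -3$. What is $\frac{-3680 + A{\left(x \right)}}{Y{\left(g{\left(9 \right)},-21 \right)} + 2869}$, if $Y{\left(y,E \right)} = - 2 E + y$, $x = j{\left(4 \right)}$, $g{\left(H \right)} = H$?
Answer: $- \frac{244}{365} \approx -0.66849$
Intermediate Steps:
$j{\left(l \right)} = 6 l$
$x = 24$ ($x = 6 \cdot 4 = 24$)
$Y{\left(y,E \right)} = y - 2 E$
$A{\left(I \right)} = -36 + 4 \left(-3 + I\right)^{2}$ ($A{\left(I \right)} = -36 + 4 \left(I - 3\right)^{2} = -36 + 4 \left(-3 + I\right)^{2}$)
$\frac{-3680 + A{\left(x \right)}}{Y{\left(g{\left(9 \right)},-21 \right)} + 2869} = \frac{-3680 + 4 \cdot 24 \left(-6 + 24\right)}{\left(9 - -42\right) + 2869} = \frac{-3680 + 4 \cdot 24 \cdot 18}{\left(9 + 42\right) + 2869} = \frac{-3680 + 1728}{51 + 2869} = - \frac{1952}{2920} = \left(-1952\right) \frac{1}{2920} = - \frac{244}{365}$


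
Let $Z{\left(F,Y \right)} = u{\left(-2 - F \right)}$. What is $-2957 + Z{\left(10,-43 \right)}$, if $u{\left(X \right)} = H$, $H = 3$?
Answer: $-2954$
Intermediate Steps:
$u{\left(X \right)} = 3$
$Z{\left(F,Y \right)} = 3$
$-2957 + Z{\left(10,-43 \right)} = -2957 + 3 = -2954$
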